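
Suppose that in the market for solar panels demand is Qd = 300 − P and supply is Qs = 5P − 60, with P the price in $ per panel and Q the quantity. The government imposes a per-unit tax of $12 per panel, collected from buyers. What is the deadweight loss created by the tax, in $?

Before the tax: set 300 − P = 5P − 60 → P* = $60, Q* = 240.
With the tax collected from buyers, demand (in seller-price terms) shifts: Qd = 300 − (P + 12).
New equilibrium: buyers pay $70, suppliers receive $58, Q = 230. (Wedge: Pb − Ps = 12.)
Quantity falls by |ΔQ| = |240 − 230| = 10.
DWL = ½ · t · |ΔQ| = ½ · 12 · 10 = $60.

Deadweight loss = $60.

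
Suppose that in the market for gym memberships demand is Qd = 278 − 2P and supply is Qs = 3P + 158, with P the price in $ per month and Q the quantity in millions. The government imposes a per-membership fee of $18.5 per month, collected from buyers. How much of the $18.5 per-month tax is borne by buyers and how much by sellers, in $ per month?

Buyers bear $11.1 per month; sellers bear $7.4 per month.

Without the tax, 278 − 2P = 3P + 158 gives 5P = 120, so P* = $24 and Q* = 230.
With the tax collected from buyers, demand (in seller-price terms) shifts: Qd = 278 − 2(P + 18.5).
Solving gives Q = 207.8 with buyers paying $35.1 and sellers receiving $16.6 (the $18.5 wedge).
Burden on buyers: $11.1; on sellers: $7.4. (They sum to $18.5.)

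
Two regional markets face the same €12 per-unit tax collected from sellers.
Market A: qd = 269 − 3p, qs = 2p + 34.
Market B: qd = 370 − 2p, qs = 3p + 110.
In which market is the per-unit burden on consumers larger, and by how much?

Market B, by €2.4.

Market A: pre-tax p* = €47, q* = 128; post-tax q = 113.6; per-unit burden on consumers = €4.8.
Market B: pre-tax p* = €52, q* = 266; post-tax q = 251.6; per-unit burden on consumers = €7.2.
Difference: €4.8 vs €7.2 → market B is larger by €2.4.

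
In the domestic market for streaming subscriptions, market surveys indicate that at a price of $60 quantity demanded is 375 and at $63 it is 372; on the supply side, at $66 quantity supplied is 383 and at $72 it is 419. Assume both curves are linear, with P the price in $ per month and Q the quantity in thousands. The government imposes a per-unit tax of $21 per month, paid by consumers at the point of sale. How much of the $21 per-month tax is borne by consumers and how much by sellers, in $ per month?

Demand slope: (372 − 375)/(63 − 60) = -1, so Qd = 435 − P.
Supply slope: (419 − 383)/(72 − 66) = 6, so Qs = 6P − 13.
Without the tax, 435 − P = 6P − 13 gives 7P = 448, so P* = $64 and Q* = 371.
With the tax collected from consumers, demand (in seller-price terms) shifts: Qd = 435 − (P + 21).
New equilibrium: consumers pay $82, sellers receive $61, Q = 353. (Wedge: Pb − Ps = 21.)
Burden on consumers: $18; on sellers: $3. (They sum to $21.)
The less price-elastic side of the market bears the larger share of a per-unit tax.

Consumers bear $18 per month; sellers bear $3 per month.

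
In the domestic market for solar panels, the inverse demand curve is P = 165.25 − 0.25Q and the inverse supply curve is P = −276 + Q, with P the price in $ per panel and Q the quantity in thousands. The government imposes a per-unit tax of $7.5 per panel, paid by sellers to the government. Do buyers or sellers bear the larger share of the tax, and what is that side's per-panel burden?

Sellers bear the larger share: $6 per panel.

Rewrite in direct form: Qd = 661 − 4P and Qs = P + 276.
Without the tax, 661 − 4P = P + 276 gives 5P = 385, so P* = $77 and Q* = 353.
With the tax collected from sellers, supply shifts: Qs = (P − 7.5) + 276.
Solving gives Q = 347 with buyers paying $78.5 and sellers receiving $71 (the $7.5 wedge).
Per-panel burden: buyers $1.5, sellers $6.
Sellers take the larger share because supply is less price-elastic here (demand slope 4 vs supply slope 1).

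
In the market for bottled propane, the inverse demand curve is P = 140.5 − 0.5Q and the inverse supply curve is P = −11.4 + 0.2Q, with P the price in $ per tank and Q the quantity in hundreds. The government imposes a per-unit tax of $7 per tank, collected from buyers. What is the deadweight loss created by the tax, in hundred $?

Rewrite in direct form: Qd = 281 − 2P and Qs = 5P + 57.
Without the tax, 281 − 2P = 5P + 57 gives 7P = 224, so P* = $32 and Q* = 217.
With the tax collected from buyers, demand (in seller-price terms) shifts: Qd = 281 − 2(P + 7).
New equilibrium: buyers pay $37, suppliers receive $30, Q = 207. (Wedge: Pb − Ps = 7.)
Quantity falls by |ΔQ| = |217 − 207| = 10.
DWL = ½ · t · |ΔQ| = ½ · 7 · 10 = $35.

Deadweight loss = $35 hundred.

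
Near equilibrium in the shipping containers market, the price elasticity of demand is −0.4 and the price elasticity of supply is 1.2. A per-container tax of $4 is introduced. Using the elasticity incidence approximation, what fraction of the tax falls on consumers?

Consumers' share ≈ 0.75.

Incidence ratio: consumers' share ≈ εs / (εs + |εd|) = 1.2 / (1.2 + 0.4) = 0.75.
Supply is the more elastic side, so consumers bear the larger share.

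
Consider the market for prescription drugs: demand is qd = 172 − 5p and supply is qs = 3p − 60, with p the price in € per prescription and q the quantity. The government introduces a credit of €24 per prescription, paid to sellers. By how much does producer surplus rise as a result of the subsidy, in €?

Without the subsidy, 172 − 5p = 3p − 60 gives 8p = 232, so p* = €29 and q* = 27.
With a per-unit subsidy paid to sellers, each receives p + 24 per unit sold, so supply becomes qs = 3(p + 24) − 60.
New equilibrium: buyers pay €20, sellers receive €44, q = 72. (Wedge: pb − ps = −24.)
ΔPS is the trapezoid between Q = 72 and Q = 27 of height €15: ½ · (27 + 72) · 15 = €742.5.

Producer surplus rises by €742.5.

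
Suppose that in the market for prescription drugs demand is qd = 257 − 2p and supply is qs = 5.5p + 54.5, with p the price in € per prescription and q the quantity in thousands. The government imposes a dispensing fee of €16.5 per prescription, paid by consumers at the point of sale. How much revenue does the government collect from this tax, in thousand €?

Without the tax, 257 − 2p = 5.5p + 54.5 gives 7.5p = 202.5, so p* = €27 and q* = 203.
With the tax collected from consumers, demand (in seller-price terms) shifts: qd = 257 − 2(p + 16.5).
New equilibrium: consumers pay €39.1, suppliers receive €22.6, q = 178.8. (Wedge: pb − ps = 16.5.)
Revenue = t · Q = 16.5 · 178.8 = €2950.2.

Tax revenue = €2950.2 thousand.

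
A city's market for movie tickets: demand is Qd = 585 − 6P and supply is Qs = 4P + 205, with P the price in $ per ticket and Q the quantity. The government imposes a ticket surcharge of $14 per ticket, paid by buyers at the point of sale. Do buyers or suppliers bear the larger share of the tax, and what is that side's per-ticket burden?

Suppliers bear the larger share: $8.4 per ticket.

Before the tax: set 585 − 6P = 4P + 205 → P* = $38, Q* = 357.
With the tax collected from buyers, demand (in seller-price terms) shifts: Qd = 585 − 6(P + 14).
New equilibrium: buyers pay $43.6, suppliers receive $29.6, Q = 323.4. (Wedge: Pb − Ps = 14.)
Per-ticket burden: buyers $5.6, suppliers $8.4.
Suppliers take the larger share because supply is less price-elastic here (demand slope 6 vs supply slope 4).
The less price-elastic side of the market bears the larger share of a per-unit tax.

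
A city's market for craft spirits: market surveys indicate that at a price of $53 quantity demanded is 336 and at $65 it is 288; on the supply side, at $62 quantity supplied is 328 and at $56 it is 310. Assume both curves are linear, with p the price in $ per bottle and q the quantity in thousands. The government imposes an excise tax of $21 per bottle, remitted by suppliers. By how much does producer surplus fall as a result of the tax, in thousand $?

Producer surplus falls by $3576 thousand.

Demand slope: (288 − 336)/(65 − 53) = -4, so qd = 548 − 4p.
Supply slope: (310 − 328)/(56 − 62) = 3, so qs = 3p + 142.
Without the tax, 548 − 4p = 3p + 142 gives 7p = 406, so p* = $58 and q* = 316.
With the tax collected from suppliers, supply shifts: qs = 3(p − 21) + 142.
New equilibrium: consumers pay $67, suppliers receive $46, q = 280. (Wedge: pb − ps = 21.)
ΔPS is the trapezoid between Q = 280 and Q = 316 of height $12: ½ · (316 + 280) · 12 = $3576.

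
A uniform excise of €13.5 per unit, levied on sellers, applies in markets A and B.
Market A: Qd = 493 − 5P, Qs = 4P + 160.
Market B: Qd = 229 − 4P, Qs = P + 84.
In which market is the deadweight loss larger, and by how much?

Market A: pre-tax P* = €37, Q* = 308; post-tax Q = 278; deadweight loss = €202.5.
Market B: pre-tax P* = €29, Q* = 113; post-tax Q = 102.2; deadweight loss = €72.9.
Difference: €202.5 vs €72.9 → market A is larger by €129.6.

Market A, by €129.6.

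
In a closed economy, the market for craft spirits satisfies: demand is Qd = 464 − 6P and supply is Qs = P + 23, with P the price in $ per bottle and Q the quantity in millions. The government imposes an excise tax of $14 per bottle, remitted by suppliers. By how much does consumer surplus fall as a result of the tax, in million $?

Without the tax, 464 − 6P = P + 23 gives 7P = 441, so P* = $63 and Q* = 86.
With the tax collected from suppliers, supply shifts: Qs = (P − 14) + 23.
Solving gives Q = 74 with consumers paying $65 and suppliers receiving $51 (the $14 wedge).
ΔCS is the trapezoid between Q = 74 and Q = 86 of height $2: ½ · (86 + 74) · 2 = $160.

Consumer surplus falls by $160 million.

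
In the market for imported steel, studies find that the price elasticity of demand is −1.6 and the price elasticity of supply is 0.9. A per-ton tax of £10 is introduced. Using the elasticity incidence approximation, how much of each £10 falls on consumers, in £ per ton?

Consumers bear ≈ £3.6 per ton.

Incidence ratio: consumers' share ≈ εs / (εs + |εd|) = 0.9 / (0.9 + 1.6) = 0.36.
So consumers bear ≈ 0.36 × £10 = £3.6; suppliers bear £6.4.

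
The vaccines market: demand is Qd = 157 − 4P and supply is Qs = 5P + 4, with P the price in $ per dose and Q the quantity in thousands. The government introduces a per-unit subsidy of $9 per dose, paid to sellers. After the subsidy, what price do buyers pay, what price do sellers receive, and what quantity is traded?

Buyers pay $12; sellers receive $21; quantity = 109.

Before the subsidy: set 157 − 4P = 5P + 4 → P* = $17, Q* = 89.
With a per-unit subsidy paid to sellers, each receives P + 9 per unit sold, so supply becomes Qs = 5(P + 9) + 4.
Solving gives Q = 109 with buyers paying $12 and sellers receiving $21 (the $9 wedge).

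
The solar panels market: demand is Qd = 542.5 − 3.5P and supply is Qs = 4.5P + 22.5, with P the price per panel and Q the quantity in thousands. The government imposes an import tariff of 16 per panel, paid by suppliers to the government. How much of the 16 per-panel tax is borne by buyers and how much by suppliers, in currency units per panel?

Before the tax: set 542.5 − 3.5P = 4.5P + 22.5 → P* = 65, Q* = 315.
With the tax collected from suppliers, supply shifts: Qs = 4.5(P − 16) + 22.5.
Solving gives Q = 283.5 with buyers paying 74 and suppliers receiving 58 (the 16 wedge).
Burden on buyers: 9; on suppliers: 7. (They sum to 16.)
The less price-elastic side of the market bears the larger share of a per-unit tax.

Buyers bear 9 per panel; suppliers bear 7 per panel.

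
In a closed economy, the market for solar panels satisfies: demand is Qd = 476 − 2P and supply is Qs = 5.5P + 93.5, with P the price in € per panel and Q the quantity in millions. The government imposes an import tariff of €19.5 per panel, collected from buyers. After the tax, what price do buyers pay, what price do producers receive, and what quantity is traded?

Without the tax, 476 − 2P = 5.5P + 93.5 gives 7.5P = 382.5, so P* = €51 and Q* = 374.
With the tax collected from buyers, demand (in seller-price terms) shifts: Qd = 476 − 2(P + 19.5).
Solving gives Q = 345.4 with buyers paying €65.3 and producers receiving €45.8 (the €19.5 wedge).
The less price-elastic side of the market bears the larger share of a per-unit tax.

Buyers pay €65.3; producers receive €45.8; quantity = 345.4.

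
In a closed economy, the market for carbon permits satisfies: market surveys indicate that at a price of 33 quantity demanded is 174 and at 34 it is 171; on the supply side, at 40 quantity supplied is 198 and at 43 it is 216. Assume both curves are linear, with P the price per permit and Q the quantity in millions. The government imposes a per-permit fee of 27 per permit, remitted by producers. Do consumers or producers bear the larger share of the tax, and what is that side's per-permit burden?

Consumers bear the larger share: 18 per permit.

Demand slope: (171 − 174)/(34 − 33) = -3, so Qd = 273 − 3P.
Supply slope: (216 − 198)/(43 − 40) = 6, so Qs = 6P − 42.
Without the tax, 273 − 3P = 6P − 42 gives 9P = 315, so P* = 35 and Q* = 168.
With the tax collected from producers, supply shifts: Qs = 6(P − 27) − 42.
Solving gives Q = 114 with consumers paying 53 and producers receiving 26 (the 27 wedge).
Per-permit burden: consumers 18, producers 9.
Consumers take the larger share because demand is less price-elastic here (demand slope 3 vs supply slope 6).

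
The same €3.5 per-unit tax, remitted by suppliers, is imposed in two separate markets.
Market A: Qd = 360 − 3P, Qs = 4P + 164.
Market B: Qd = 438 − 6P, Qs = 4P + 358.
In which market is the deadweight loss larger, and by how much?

Market A: pre-tax P* = €28, Q* = 276; post-tax Q = 270; deadweight loss = €10.5.
Market B: pre-tax P* = €8, Q* = 390; post-tax Q = 381.6; deadweight loss = €14.7.
Difference: €10.5 vs €14.7 → market B is larger by €4.2.

Market B, by €4.2.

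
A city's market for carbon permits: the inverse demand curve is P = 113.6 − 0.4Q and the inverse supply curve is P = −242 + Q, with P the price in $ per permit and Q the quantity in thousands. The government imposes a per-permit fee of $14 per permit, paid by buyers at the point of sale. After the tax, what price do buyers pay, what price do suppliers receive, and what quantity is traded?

Buyers pay $16; suppliers receive $2; quantity = 244.

Rewrite in direct form: Qd = 284 − 2.5P and Qs = P + 242.
Without the tax, 284 − 2.5P = P + 242 gives 3.5P = 42, so P* = $12 and Q* = 254.
With the tax collected from buyers, demand (in seller-price terms) shifts: Qd = 284 − 2.5(P + 14).
Solving gives Q = 244 with buyers paying $16 and suppliers receiving $2 (the $14 wedge).
The less price-elastic side of the market bears the larger share of a per-unit tax.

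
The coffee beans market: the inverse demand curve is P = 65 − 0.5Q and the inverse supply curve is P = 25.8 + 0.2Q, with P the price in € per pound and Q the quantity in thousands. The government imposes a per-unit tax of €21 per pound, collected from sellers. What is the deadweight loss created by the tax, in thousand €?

Deadweight loss = €315 thousand.

Rewrite in direct form: Qd = 130 − 2P and Qs = 5P − 129.
Without the tax, 130 − 2P = 5P − 129 gives 7P = 259, so P* = €37 and Q* = 56.
With the tax collected from sellers, supply shifts: Qs = 5(P − 21) − 129.
Solving gives Q = 26 with buyers paying €52 and sellers receiving €31 (the €21 wedge).
Quantity falls by |ΔQ| = |56 − 26| = 30.
DWL = ½ · t · |ΔQ| = ½ · 21 · 30 = €315.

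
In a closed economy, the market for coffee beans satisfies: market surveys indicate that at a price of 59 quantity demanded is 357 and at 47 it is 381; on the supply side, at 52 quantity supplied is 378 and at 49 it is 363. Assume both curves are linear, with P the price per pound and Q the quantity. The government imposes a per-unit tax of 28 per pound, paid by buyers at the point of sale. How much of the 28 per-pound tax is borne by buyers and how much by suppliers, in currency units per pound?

Buyers bear 20 per pound; suppliers bear 8 per pound.

Demand slope: (381 − 357)/(47 − 59) = -2, so Qd = 475 − 2P.
Supply slope: (363 − 378)/(49 − 52) = 5, so Qs = 5P + 118.
Before the tax: set 475 − 2P = 5P + 118 → P* = 51, Q* = 373.
With the tax collected from buyers, demand (in seller-price terms) shifts: Qd = 475 − 2(P + 28).
New equilibrium: buyers pay 71, suppliers receive 43, Q = 333. (Wedge: Pb − Ps = 28.)
Burden on buyers: 20; on suppliers: 8. (They sum to 28.)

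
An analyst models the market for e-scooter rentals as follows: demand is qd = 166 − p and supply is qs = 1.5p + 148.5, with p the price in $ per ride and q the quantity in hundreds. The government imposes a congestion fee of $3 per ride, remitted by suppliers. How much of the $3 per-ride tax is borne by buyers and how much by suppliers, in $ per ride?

Buyers bear $1.8 per ride; suppliers bear $1.2 per ride.

Before the tax: set 166 − p = 1.5p + 148.5 → p* = $7, q* = 159.
With the tax collected from suppliers, supply shifts: qs = 1.5(p − 3) + 148.5.
New equilibrium: buyers pay $8.8, suppliers receive $5.8, q = 157.2. (Wedge: pb − ps = 3.)
Burden on buyers: $1.8; on suppliers: $1.2. (They sum to $3.)
The less price-elastic side of the market bears the larger share of a per-unit tax.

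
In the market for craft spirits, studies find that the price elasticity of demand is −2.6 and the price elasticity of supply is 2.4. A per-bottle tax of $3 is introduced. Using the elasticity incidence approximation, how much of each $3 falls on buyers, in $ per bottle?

Buyers bear ≈ $1.44 per bottle.

Incidence ratio: buyers' share ≈ εs / (εs + |εd|) = 2.4 / (2.4 + 2.6) = 0.48.
So buyers bear ≈ 0.48 × $3 = $1.44; producers bear $1.56.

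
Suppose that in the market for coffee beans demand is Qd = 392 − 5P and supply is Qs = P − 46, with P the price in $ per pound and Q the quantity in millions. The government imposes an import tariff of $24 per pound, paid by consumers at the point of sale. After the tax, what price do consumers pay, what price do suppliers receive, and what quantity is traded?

Without the tax, 392 − 5P = P − 46 gives 6P = 438, so P* = $73 and Q* = 27.
With the tax collected from consumers, demand (in seller-price terms) shifts: Qd = 392 − 5(P + 24).
Solving gives Q = 7 with consumers paying $77 and suppliers receiving $53 (the $24 wedge).

Consumers pay $77; suppliers receive $53; quantity = 7.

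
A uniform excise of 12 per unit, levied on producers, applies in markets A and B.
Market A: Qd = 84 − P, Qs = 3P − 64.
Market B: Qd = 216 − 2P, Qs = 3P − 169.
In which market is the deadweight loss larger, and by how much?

Market A: pre-tax P* = 37, Q* = 47; post-tax Q = 38; deadweight loss = 54.
Market B: pre-tax P* = 77, Q* = 62; post-tax Q = 47.6; deadweight loss = 86.4.
Difference: 54 vs 86.4 → market B is larger by 32.4.

Market B, by 32.4.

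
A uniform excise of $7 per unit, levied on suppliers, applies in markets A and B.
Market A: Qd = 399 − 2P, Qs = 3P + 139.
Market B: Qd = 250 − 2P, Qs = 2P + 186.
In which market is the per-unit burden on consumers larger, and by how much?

Market A: pre-tax P* = $52, Q* = 295; post-tax Q = 286.6; per-unit burden on consumers = $4.2.
Market B: pre-tax P* = $16, Q* = 218; post-tax Q = 211; per-unit burden on consumers = $3.5.
Difference: $4.2 vs $3.5 → market A is larger by $0.7.

Market A, by $0.7.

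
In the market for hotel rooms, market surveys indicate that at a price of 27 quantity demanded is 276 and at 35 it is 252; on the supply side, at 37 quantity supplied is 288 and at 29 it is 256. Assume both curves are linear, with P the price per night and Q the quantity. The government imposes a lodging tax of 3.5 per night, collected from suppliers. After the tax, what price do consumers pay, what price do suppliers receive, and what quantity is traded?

Consumers pay 33; suppliers receive 29.5; quantity = 258.

Demand slope: (252 − 276)/(35 − 27) = -3, so Qd = 357 − 3P.
Supply slope: (256 − 288)/(29 − 37) = 4, so Qs = 4P + 140.
Without the tax, 357 − 3P = 4P + 140 gives 7P = 217, so P* = 31 and Q* = 264.
With the tax collected from suppliers, supply shifts: Qs = 4(P − 3.5) + 140.
New equilibrium: consumers pay 33, suppliers receive 29.5, Q = 258. (Wedge: Pb − Ps = 3.5.)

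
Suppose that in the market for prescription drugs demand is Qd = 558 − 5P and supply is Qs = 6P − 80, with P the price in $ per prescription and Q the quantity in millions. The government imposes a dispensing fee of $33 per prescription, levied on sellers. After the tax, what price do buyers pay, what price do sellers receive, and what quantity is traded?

Without the tax, 558 − 5P = 6P − 80 gives 11P = 638, so P* = $58 and Q* = 268.
With the tax collected from sellers, supply shifts: Qs = 6(P − 33) − 80.
New equilibrium: buyers pay $76, sellers receive $43, Q = 178. (Wedge: Pb − Ps = 33.)
The less price-elastic side of the market bears the larger share of a per-unit tax.

Buyers pay $76; sellers receive $43; quantity = 178.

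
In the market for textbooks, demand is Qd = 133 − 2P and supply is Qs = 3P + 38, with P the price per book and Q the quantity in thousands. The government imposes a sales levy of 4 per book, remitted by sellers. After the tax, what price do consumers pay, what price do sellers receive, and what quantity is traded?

Without the tax, 133 − 2P = 3P + 38 gives 5P = 95, so P* = 19 and Q* = 95.
With the tax collected from sellers, supply shifts: Qs = 3(P − 4) + 38.
Solving gives Q = 90.2 with consumers paying 21.4 and sellers receiving 17.4 (the 4 wedge).
The less price-elastic side of the market bears the larger share of a per-unit tax.

Consumers pay 21.4; sellers receive 17.4; quantity = 90.2.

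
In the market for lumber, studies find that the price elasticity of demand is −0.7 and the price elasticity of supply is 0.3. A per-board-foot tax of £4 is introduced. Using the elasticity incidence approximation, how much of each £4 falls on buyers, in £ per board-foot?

Buyers bear ≈ £1.2 per board-foot.

Incidence ratio: buyers' share ≈ εs / (εs + |εd|) = 0.3 / (0.3 + 0.7) = 0.3.
So buyers bear ≈ 0.3 × £4 = £1.2; suppliers bear £2.8.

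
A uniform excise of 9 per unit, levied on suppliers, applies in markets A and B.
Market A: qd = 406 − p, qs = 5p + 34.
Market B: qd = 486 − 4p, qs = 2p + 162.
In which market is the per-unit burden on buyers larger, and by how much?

Market A: pre-tax p* = 62, q* = 344; post-tax q = 336.5; per-unit burden on buyers = 7.5.
Market B: pre-tax p* = 54, q* = 270; post-tax q = 258; per-unit burden on buyers = 3.
Difference: 7.5 vs 3 → market A is larger by 4.5.

Market A, by 4.5.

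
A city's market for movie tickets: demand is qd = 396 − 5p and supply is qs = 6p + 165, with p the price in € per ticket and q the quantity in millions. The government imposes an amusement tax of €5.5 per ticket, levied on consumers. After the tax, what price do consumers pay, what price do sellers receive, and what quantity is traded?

Consumers pay €24; sellers receive €18.5; quantity = 276.

Without the tax, 396 − 5p = 6p + 165 gives 11p = 231, so p* = €21 and q* = 291.
With the tax collected from consumers, demand (in seller-price terms) shifts: qd = 396 − 5(p + 5.5).
Solving gives q = 276 with consumers paying €24 and sellers receiving €18.5 (the €5.5 wedge).
The less price-elastic side of the market bears the larger share of a per-unit tax.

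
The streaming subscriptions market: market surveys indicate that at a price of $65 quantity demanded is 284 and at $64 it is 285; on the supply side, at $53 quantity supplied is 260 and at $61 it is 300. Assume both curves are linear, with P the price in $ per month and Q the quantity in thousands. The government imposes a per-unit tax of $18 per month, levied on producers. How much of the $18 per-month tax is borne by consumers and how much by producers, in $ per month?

Consumers bear $15 per month; producers bear $3 per month.

Demand slope: (285 − 284)/(64 − 65) = -1, so Qd = 349 − P.
Supply slope: (300 − 260)/(61 − 53) = 5, so Qs = 5P − 5.
Before the tax: set 349 − P = 5P − 5 → P* = $59, Q* = 290.
With the tax collected from producers, supply shifts: Qs = 5(P − 18) − 5.
Solving gives Q = 275 with consumers paying $74 and producers receiving $56 (the $18 wedge).
Burden on consumers: $15; on producers: $3. (They sum to $18.)
The less price-elastic side of the market bears the larger share of a per-unit tax.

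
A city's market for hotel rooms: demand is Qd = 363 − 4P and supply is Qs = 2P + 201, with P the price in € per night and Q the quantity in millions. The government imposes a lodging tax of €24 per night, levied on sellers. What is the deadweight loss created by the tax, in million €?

Deadweight loss = €384 million.

Before the tax: set 363 − 4P = 2P + 201 → P* = €27, Q* = 255.
With the tax collected from sellers, supply shifts: Qs = 2(P − 24) + 201.
New equilibrium: buyers pay €35, sellers receive €11, Q = 223. (Wedge: Pb − Ps = 24.)
Quantity falls by |ΔQ| = |255 − 223| = 32.
DWL = ½ · t · |ΔQ| = ½ · 24 · 32 = €384.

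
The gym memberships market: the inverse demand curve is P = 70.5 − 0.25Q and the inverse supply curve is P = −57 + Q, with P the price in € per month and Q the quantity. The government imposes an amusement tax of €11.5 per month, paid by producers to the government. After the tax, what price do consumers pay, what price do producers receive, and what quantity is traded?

Consumers pay €47.3; producers receive €35.8; quantity = 92.8.

Rewrite in direct form: Qd = 282 − 4P and Qs = P + 57.
Without the tax, 282 − 4P = P + 57 gives 5P = 225, so P* = €45 and Q* = 102.
With the tax collected from producers, supply shifts: Qs = (P − 11.5) + 57.
New equilibrium: consumers pay €47.3, producers receive €35.8, Q = 92.8. (Wedge: Pb − Ps = 11.5.)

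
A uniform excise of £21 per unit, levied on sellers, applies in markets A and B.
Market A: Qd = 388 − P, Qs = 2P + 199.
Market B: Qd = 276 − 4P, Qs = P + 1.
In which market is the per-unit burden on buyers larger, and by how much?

Market A: pre-tax P* = £63, Q* = 325; post-tax Q = 311; per-unit burden on buyers = £14.
Market B: pre-tax P* = £55, Q* = 56; post-tax Q = 39.2; per-unit burden on buyers = £4.2.
Difference: £14 vs £4.2 → market A is larger by £9.8.

Market A, by £9.8.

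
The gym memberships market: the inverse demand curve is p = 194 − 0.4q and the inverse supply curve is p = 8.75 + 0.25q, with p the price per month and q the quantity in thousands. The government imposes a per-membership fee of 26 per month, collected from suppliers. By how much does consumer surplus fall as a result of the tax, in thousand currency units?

Inverting to q(p) form: qd = 485 − 2.5p; qs = 4p − 35.
Before the tax: set 485 − 2.5p = 4p − 35 → p* = 80, q* = 285.
With the tax collected from suppliers, supply shifts: qs = 4(p − 26) − 35.
Solving gives q = 245 with consumers paying 96 and suppliers receiving 70 (the 26 wedge).
ΔCS is the trapezoid between Q = 245 and Q = 285 of height 16: ½ · (285 + 245) · 16 = 4240.

Consumer surplus falls by 4240 thousand.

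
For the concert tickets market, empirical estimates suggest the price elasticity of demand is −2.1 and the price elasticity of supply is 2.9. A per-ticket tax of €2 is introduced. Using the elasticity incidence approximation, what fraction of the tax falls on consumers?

Incidence ratio: consumers' share ≈ εs / (εs + |εd|) = 2.9 / (2.9 + 2.1) = 0.58.
Supply is the more elastic side, so consumers bear the larger share.

Consumers' share ≈ 0.58.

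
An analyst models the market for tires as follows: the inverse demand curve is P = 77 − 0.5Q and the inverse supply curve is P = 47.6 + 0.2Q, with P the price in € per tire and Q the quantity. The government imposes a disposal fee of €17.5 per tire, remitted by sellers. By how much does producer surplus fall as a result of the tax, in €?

Inverting to Q(P) form: Qd = 154 − 2P; Qs = 5P − 238.
Before the tax: set 154 − 2P = 5P − 238 → P* = €56, Q* = 42.
With the tax collected from sellers, supply shifts: Qs = 5(P − 17.5) − 238.
Solving gives Q = 17 with buyers paying €68.5 and sellers receiving €51 (the €17.5 wedge).
ΔPS is the trapezoid between Q = 17 and Q = 42 of height €5: ½ · (42 + 17) · 5 = €147.5.

Producer surplus falls by €147.5.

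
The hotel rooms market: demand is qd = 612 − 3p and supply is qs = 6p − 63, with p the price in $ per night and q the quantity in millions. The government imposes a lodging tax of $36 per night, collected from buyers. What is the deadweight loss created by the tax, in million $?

Deadweight loss = $1296 million.

Without the tax, 612 − 3p = 6p − 63 gives 9p = 675, so p* = $75 and q* = 387.
With the tax collected from buyers, demand (in seller-price terms) shifts: qd = 612 − 3(p + 36).
Solving gives q = 315 with buyers paying $99 and suppliers receiving $63 (the $36 wedge).
Quantity falls by |ΔQ| = |387 − 315| = 72.
DWL = ½ · t · |ΔQ| = ½ · 36 · 72 = $1296.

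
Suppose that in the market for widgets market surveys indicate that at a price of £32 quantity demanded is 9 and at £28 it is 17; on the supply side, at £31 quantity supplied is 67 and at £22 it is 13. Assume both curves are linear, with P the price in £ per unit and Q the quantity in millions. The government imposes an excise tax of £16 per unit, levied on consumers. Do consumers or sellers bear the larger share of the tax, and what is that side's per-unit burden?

Consumers bear the larger share: £12 per unit.

Demand slope: (17 − 9)/(28 − 32) = -2, so Qd = 73 − 2P.
Supply slope: (13 − 67)/(22 − 31) = 6, so Qs = 6P − 119.
Without the tax, 73 − 2P = 6P − 119 gives 8P = 192, so P* = £24 and Q* = 25.
With the tax collected from consumers, demand (in seller-price terms) shifts: Qd = 73 − 2(P + 16).
Solving gives Q = 1 with consumers paying £36 and sellers receiving £20 (the £16 wedge).
Per-unit burden: consumers £12, sellers £4.
Consumers take the larger share because demand is less price-elastic here (demand slope 2 vs supply slope 6).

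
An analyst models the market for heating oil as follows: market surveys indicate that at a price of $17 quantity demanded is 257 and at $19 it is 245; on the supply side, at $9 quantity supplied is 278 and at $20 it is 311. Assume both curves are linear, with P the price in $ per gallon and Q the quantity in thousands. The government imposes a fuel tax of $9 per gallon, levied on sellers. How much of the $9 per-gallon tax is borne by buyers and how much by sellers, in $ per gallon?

Buyers bear $3 per gallon; sellers bear $6 per gallon.

Demand slope: (245 − 257)/(19 − 17) = -6, so Qd = 359 − 6P.
Supply slope: (311 − 278)/(20 − 9) = 3, so Qs = 3P + 251.
Without the tax, 359 − 6P = 3P + 251 gives 9P = 108, so P* = $12 and Q* = 287.
With the tax collected from sellers, supply shifts: Qs = 3(P − 9) + 251.
Solving gives Q = 269 with buyers paying $15 and sellers receiving $6 (the $9 wedge).
Burden on buyers: $3; on sellers: $6. (They sum to $9.)
The less price-elastic side of the market bears the larger share of a per-unit tax.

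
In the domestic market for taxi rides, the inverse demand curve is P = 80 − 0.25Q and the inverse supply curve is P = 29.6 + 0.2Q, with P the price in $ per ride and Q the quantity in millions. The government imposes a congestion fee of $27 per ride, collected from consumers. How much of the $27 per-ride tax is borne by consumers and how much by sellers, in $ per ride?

Inverting to Q(P) form: Qd = 320 − 4P; Qs = 5P − 148.
Without the tax, 320 − 4P = 5P − 148 gives 9P = 468, so P* = $52 and Q* = 112.
With the tax collected from consumers, demand (in seller-price terms) shifts: Qd = 320 − 4(P + 27).
Solving gives Q = 52 with consumers paying $67 and sellers receiving $40 (the $27 wedge).
Burden on consumers: $15; on sellers: $12. (They sum to $27.)

Consumers bear $15 per ride; sellers bear $12 per ride.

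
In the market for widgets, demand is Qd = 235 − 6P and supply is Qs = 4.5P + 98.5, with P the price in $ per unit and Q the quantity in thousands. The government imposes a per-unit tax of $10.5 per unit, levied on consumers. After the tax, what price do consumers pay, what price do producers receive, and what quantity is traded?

Without the tax, 235 − 6P = 4.5P + 98.5 gives 10.5P = 136.5, so P* = $13 and Q* = 157.
With the tax collected from consumers, demand (in seller-price terms) shifts: Qd = 235 − 6(P + 10.5).
New equilibrium: consumers pay $17.5, producers receive $7, Q = 130. (Wedge: Pb − Ps = 10.5.)
The less price-elastic side of the market bears the larger share of a per-unit tax.

Consumers pay $17.5; producers receive $7; quantity = 130.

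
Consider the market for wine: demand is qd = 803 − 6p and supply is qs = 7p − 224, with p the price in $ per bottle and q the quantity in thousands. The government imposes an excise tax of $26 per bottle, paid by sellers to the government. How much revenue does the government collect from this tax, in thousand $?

Tax revenue = $6370 thousand.

Before the tax: set 803 − 6p = 7p − 224 → p* = $79, q* = 329.
With the tax collected from sellers, supply shifts: qs = 7(p − 26) − 224.
New equilibrium: buyers pay $93, sellers receive $67, q = 245. (Wedge: pb − ps = 26.)
Revenue = t · Q = 26 · 245 = $6370.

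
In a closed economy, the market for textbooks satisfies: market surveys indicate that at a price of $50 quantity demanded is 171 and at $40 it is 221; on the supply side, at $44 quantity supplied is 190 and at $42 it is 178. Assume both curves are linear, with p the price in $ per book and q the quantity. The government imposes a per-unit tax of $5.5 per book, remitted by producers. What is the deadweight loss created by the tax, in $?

Deadweight loss = $41.25.

Demand slope: (221 − 171)/(40 − 50) = -5, so qd = 421 − 5p.
Supply slope: (178 − 190)/(42 − 44) = 6, so qs = 6p − 74.
Before the tax: set 421 − 5p = 6p − 74 → p* = $45, q* = 196.
With the tax collected from producers, supply shifts: qs = 6(p − 5.5) − 74.
Solving gives q = 181 with buyers paying $48 and producers receiving $42.5 (the $5.5 wedge).
Quantity falls by |ΔQ| = |196 − 181| = 15.
DWL = ½ · t · |ΔQ| = ½ · 5.5 · 15 = $41.25.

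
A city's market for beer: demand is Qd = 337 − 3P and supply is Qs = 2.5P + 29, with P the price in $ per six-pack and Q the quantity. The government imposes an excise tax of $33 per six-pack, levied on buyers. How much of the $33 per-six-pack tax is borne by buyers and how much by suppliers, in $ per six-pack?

Without the tax, 337 − 3P = 2.5P + 29 gives 5.5P = 308, so P* = $56 and Q* = 169.
With the tax collected from buyers, demand (in seller-price terms) shifts: Qd = 337 − 3(P + 33).
New equilibrium: buyers pay $71, suppliers receive $38, Q = 124. (Wedge: Pb − Ps = 33.)
Burden on buyers: $15; on suppliers: $18. (They sum to $33.)
The less price-elastic side of the market bears the larger share of a per-unit tax.

Buyers bear $15 per six-pack; suppliers bear $18 per six-pack.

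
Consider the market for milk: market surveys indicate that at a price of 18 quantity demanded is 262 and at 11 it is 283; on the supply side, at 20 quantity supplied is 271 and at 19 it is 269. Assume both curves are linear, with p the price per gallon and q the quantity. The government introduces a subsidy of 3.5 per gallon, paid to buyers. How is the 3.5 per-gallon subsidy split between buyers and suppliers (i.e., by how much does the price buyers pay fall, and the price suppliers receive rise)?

Buyers gain 1.4 per gallon; suppliers gain 2.1 per gallon.

Demand slope: (283 − 262)/(11 − 18) = -3, so qd = 316 − 3p.
Supply slope: (269 − 271)/(19 − 20) = 2, so qs = 2p + 231.
Before the subsidy: set 316 − 3p = 2p + 231 → p* = 17, q* = 265.
With a per-unit subsidy paid to buyers, each effectively pays p − 3.5, so demand becomes qd = 316 − 3(p − 3.5).
Solving gives q = 269.2 with buyers paying 15.6 and suppliers receiving 19.1 (the 3.5 wedge).
Gain to buyers: 1.4; to suppliers: 2.1. (They sum to 3.5.)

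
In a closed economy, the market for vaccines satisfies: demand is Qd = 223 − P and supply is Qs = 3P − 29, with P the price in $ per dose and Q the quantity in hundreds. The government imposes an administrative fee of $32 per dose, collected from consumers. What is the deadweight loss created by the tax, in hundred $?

Without the tax, 223 − P = 3P − 29 gives 4P = 252, so P* = $63 and Q* = 160.
With the tax collected from consumers, demand (in seller-price terms) shifts: Qd = 223 − (P + 32).
New equilibrium: consumers pay $87, sellers receive $55, Q = 136. (Wedge: Pb − Ps = 32.)
Quantity falls by |ΔQ| = |160 − 136| = 24.
DWL = ½ · t · |ΔQ| = ½ · 32 · 24 = $384.

Deadweight loss = $384 hundred.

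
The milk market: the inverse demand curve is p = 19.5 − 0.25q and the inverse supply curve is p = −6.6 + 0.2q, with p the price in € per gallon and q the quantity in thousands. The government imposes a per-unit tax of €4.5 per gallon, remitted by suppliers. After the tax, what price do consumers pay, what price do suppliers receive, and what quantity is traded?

Consumers pay €7.5; suppliers receive €3; quantity = 48.

Rewrite in direct form: qd = 78 − 4p and qs = 5p + 33.
Without the tax, 78 − 4p = 5p + 33 gives 9p = 45, so p* = €5 and q* = 58.
With the tax collected from suppliers, supply shifts: qs = 5(p − 4.5) + 33.
New equilibrium: consumers pay €7.5, suppliers receive €3, q = 48. (Wedge: pb − ps = 4.5.)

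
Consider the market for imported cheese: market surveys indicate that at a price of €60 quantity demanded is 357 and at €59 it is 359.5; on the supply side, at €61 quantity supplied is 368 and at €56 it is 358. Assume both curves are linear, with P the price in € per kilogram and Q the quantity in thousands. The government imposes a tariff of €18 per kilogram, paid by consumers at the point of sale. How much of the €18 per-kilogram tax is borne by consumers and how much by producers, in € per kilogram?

Consumers bear €8 per kilogram; producers bear €10 per kilogram.

Demand slope: (359.5 − 357)/(59 − 60) = -2.5, so Qd = 507 − 2.5P.
Supply slope: (358 − 368)/(56 − 61) = 2, so Qs = 2P + 246.
Before the tax: set 507 − 2.5P = 2P + 246 → P* = €58, Q* = 362.
With the tax collected from consumers, demand (in seller-price terms) shifts: Qd = 507 − 2.5(P + 18).
New equilibrium: consumers pay €66, producers receive €48, Q = 342. (Wedge: Pb − Ps = 18.)
Burden on consumers: €8; on producers: €10. (They sum to €18.)
The less price-elastic side of the market bears the larger share of a per-unit tax.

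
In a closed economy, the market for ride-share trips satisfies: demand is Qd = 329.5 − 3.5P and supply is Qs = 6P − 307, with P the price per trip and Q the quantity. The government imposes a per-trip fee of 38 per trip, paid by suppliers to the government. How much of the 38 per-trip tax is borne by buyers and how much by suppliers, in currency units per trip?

Buyers bear 24 per trip; suppliers bear 14 per trip.

Without the tax, 329.5 − 3.5P = 6P − 307 gives 9.5P = 636.5, so P* = 67 and Q* = 95.
With the tax collected from suppliers, supply shifts: Qs = 6(P − 38) − 307.
Solving gives Q = 11 with buyers paying 91 and suppliers receiving 53 (the 38 wedge).
Burden on buyers: 24; on suppliers: 14. (They sum to 38.)
The less price-elastic side of the market bears the larger share of a per-unit tax.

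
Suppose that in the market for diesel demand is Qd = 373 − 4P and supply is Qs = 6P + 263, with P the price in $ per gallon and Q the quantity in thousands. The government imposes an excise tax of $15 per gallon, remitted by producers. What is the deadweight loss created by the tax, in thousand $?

Deadweight loss = $270 thousand.

Without the tax, 373 − 4P = 6P + 263 gives 10P = 110, so P* = $11 and Q* = 329.
With the tax collected from producers, supply shifts: Qs = 6(P − 15) + 263.
Solving gives Q = 293 with consumers paying $20 and producers receiving $5 (the $15 wedge).
Quantity falls by |ΔQ| = |329 − 293| = 36.
DWL = ½ · t · |ΔQ| = ½ · 15 · 36 = $270.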